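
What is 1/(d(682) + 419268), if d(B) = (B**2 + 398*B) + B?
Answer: 1/1156510 ≈ 8.6467e-7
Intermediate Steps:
d(B) = B**2 + 399*B
1/(d(682) + 419268) = 1/(682*(399 + 682) + 419268) = 1/(682*1081 + 419268) = 1/(737242 + 419268) = 1/1156510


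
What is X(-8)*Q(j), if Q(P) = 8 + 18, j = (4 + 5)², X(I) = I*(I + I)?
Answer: 3328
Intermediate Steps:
X(I) = 2*I² (X(I) = I*(2*I) = 2*I²)
j = 81 (j = 9² = 81)
Q(P) = 26
X(-8)*Q(j) = (2*(-8)²)*26 = (2*64)*26 = 128*26 = 3328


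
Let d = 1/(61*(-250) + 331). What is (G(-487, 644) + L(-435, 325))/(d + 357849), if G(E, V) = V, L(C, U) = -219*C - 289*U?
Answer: 14799648/2669374615 ≈ 0.0055442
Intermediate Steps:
L(C, U) = -289*U - 219*C
d = -1/14919 (d = 1/(-15250 + 331) = 1/(-14919) = -1/14919 ≈ -6.7029e-5)
(G(-487, 644) + L(-435, 325))/(d + 357849) = (644 + (-289*325 - 219*(-435)))/(-1/14919 + 357849) = (644 + (-93925 + 95265))/(5338749230/14919) = (644 + 1340)*(14919/5338749230) = 1984*(14919/5338749230) = 14799648/2669374615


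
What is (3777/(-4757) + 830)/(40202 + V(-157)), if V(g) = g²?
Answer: 3944533/308496207 ≈ 0.012786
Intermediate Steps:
(3777/(-4757) + 830)/(40202 + V(-157)) = (3777/(-4757) + 830)/(40202 + (-157)²) = (3777*(-1/4757) + 830)/(40202 + 24649) = (-3777/4757 + 830)/64851 = (3944533/4757)*(1/64851) = 3944533/308496207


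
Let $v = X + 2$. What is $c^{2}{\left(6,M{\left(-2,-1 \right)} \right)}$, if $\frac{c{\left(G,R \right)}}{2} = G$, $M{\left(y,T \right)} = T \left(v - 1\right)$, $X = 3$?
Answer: $144$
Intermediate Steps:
$v = 5$ ($v = 3 + 2 = 5$)
$M{\left(y,T \right)} = 4 T$ ($M{\left(y,T \right)} = T \left(5 - 1\right) = T 4 = 4 T$)
$c{\left(G,R \right)} = 2 G$
$c^{2}{\left(6,M{\left(-2,-1 \right)} \right)} = \left(2 \cdot 6\right)^{2} = 12^{2} = 144$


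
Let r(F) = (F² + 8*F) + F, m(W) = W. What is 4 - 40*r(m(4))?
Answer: -2076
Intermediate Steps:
r(F) = F² + 9*F
4 - 40*r(m(4)) = 4 - 160*(9 + 4) = 4 - 160*13 = 4 - 40*52 = 4 - 2080 = -2076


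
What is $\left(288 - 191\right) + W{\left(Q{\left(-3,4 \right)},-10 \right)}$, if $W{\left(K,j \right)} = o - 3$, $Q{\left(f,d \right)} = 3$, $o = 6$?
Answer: $100$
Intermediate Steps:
$W{\left(K,j \right)} = 3$ ($W{\left(K,j \right)} = 6 - 3 = 3$)
$\left(288 - 191\right) + W{\left(Q{\left(-3,4 \right)},-10 \right)} = \left(288 - 191\right) + 3 = 97 + 3 = 100$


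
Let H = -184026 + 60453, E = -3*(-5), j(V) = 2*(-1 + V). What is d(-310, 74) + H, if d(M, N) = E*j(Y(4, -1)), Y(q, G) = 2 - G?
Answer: -123513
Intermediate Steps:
j(V) = -2 + 2*V
E = 15
d(M, N) = 60 (d(M, N) = 15*(-2 + 2*(2 - 1*(-1))) = 15*(-2 + 2*(2 + 1)) = 15*(-2 + 2*3) = 15*(-2 + 6) = 15*4 = 60)
H = -123573
d(-310, 74) + H = 60 - 123573 = -123513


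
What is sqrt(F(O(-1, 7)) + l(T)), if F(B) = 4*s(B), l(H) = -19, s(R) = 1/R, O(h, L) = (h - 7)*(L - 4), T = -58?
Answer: I*sqrt(690)/6 ≈ 4.378*I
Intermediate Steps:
O(h, L) = (-7 + h)*(-4 + L)
F(B) = 4/B
sqrt(F(O(-1, 7)) + l(T)) = sqrt(4/(28 - 7*7 - 4*(-1) + 7*(-1)) - 19) = sqrt(4/(28 - 49 + 4 - 7) - 19) = sqrt(4/(-24) - 19) = sqrt(4*(-1/24) - 19) = sqrt(-1/6 - 19) = sqrt(-115/6) = I*sqrt(690)/6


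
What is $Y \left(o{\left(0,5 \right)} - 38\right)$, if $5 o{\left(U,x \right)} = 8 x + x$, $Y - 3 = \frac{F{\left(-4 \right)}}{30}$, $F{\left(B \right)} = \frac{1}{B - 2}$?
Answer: $- \frac{15631}{180} \approx -86.839$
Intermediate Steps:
$F{\left(B \right)} = \frac{1}{-2 + B}$
$Y = \frac{539}{180}$ ($Y = 3 + \frac{1}{\left(-2 - 4\right) 30} = 3 + \frac{1}{-6} \cdot \frac{1}{30} = 3 - \frac{1}{180} = \frac{539}{180} \approx 2.9944$)
$o{\left(U,x \right)} = \frac{9 x}{5}$ ($o{\left(U,x \right)} = \frac{8 x + x}{5} = \frac{9 x}{5}$)
$Y \left(o{\left(0,5 \right)} - 38\right) = \frac{539 \left(\frac{9}{5} \cdot 5 - 38\right)}{180} = \frac{539 \left(9 - 38\right)}{180} = \frac{539}{180} \left(-29\right) = - \frac{15631}{180}$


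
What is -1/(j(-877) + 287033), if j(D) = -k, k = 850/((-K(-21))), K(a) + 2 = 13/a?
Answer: -11/3153793 ≈ -3.4879e-6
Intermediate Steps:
K(a) = -2 + 13/a
k = 3570/11 (k = 850/((-(-2 + 13/(-21)))) = 850/((-(-2 + 13*(-1/21)))) = 850/((-(-2 - 13/21))) = 850/((-1*(-55/21))) = 850/(55/21) = 850*(21/55) = 3570/11 ≈ 324.55)
j(D) = -3570/11 (j(D) = -1*3570/11 = -3570/11)
-1/(j(-877) + 287033) = -1/(-3570/11 + 287033) = -1/3153793/11 = -1*11/3153793 = -11/3153793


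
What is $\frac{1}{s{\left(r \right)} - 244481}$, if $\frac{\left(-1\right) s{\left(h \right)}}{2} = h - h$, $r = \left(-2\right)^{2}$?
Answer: $- \frac{1}{244481} \approx -4.0903 \cdot 10^{-6}$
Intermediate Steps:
$r = 4$
$s{\left(h \right)} = 0$ ($s{\left(h \right)} = - 2 \left(h - h\right) = \left(-2\right) 0 = 0$)
$\frac{1}{s{\left(r \right)} - 244481} = \frac{1}{0 - 244481} = \frac{1}{-244481} = - \frac{1}{244481}$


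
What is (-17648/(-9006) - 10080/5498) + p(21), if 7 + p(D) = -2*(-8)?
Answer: 112970779/12378747 ≈ 9.1262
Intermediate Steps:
p(D) = 9 (p(D) = -7 - 2*(-8) = -7 + 16 = 9)
(-17648/(-9006) - 10080/5498) + p(21) = (-17648/(-9006) - 10080/5498) + 9 = (-17648*(-1/9006) - 10080*1/5498) + 9 = (8824/4503 - 5040/2749) + 9 = 1562056/12378747 + 9 = 112970779/12378747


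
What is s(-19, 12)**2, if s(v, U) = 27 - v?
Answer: 2116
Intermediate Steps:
s(-19, 12)**2 = (27 - 1*(-19))**2 = (27 + 19)**2 = 46**2 = 2116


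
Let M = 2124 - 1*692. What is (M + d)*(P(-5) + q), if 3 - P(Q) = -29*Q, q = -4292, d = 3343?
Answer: -21172350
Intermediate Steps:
M = 1432 (M = 2124 - 692 = 1432)
P(Q) = 3 + 29*Q (P(Q) = 3 - (-29)*Q = 3 + 29*Q)
(M + d)*(P(-5) + q) = (1432 + 3343)*((3 + 29*(-5)) - 4292) = 4775*((3 - 145) - 4292) = 4775*(-142 - 4292) = 4775*(-4434) = -21172350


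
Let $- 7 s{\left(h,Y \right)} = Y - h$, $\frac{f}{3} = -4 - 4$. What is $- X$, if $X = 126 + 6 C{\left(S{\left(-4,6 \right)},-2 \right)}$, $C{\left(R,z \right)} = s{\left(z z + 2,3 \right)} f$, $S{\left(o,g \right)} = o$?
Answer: $- \frac{450}{7} \approx -64.286$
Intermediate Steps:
$f = -24$ ($f = 3 \left(-4 - 4\right) = 3 \left(-8\right) = -24$)
$s{\left(h,Y \right)} = - \frac{Y}{7} + \frac{h}{7}$ ($s{\left(h,Y \right)} = - \frac{Y - h}{7} = - \frac{Y}{7} + \frac{h}{7}$)
$C{\left(R,z \right)} = \frac{24}{7} - \frac{24 z^{2}}{7}$ ($C{\left(R,z \right)} = \left(\left(- \frac{1}{7}\right) 3 + \frac{z z + 2}{7}\right) \left(-24\right) = \left(- \frac{3}{7} + \frac{z^{2} + 2}{7}\right) \left(-24\right) = \left(- \frac{3}{7} + \frac{2 + z^{2}}{7}\right) \left(-24\right) = \left(- \frac{3}{7} + \left(\frac{2}{7} + \frac{z^{2}}{7}\right)\right) \left(-24\right) = \left(- \frac{1}{7} + \frac{z^{2}}{7}\right) \left(-24\right) = \frac{24}{7} - \frac{24 z^{2}}{7}$)
$X = \frac{450}{7}$ ($X = 126 + 6 \left(\frac{24}{7} - \frac{24 \left(-2\right)^{2}}{7}\right) = 126 + 6 \left(\frac{24}{7} - \frac{96}{7}\right) = 126 + 6 \left(- \frac{72}{7}\right) = 126 - \frac{432}{7} = \frac{450}{7} \approx 64.286$)
$- X = \left(-1\right) \frac{450}{7} = - \frac{450}{7}$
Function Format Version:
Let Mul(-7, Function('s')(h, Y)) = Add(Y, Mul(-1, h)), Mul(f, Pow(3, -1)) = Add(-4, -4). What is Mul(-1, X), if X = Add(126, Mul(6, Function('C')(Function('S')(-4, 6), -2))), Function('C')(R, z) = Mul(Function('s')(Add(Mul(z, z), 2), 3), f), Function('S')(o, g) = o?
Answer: Rational(-450, 7) ≈ -64.286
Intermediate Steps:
f = -24 (f = Mul(3, Add(-4, -4)) = Mul(3, -8) = -24)
Function('s')(h, Y) = Add(Mul(Rational(-1, 7), Y), Mul(Rational(1, 7), h)) (Function('s')(h, Y) = Mul(Rational(-1, 7), Add(Y, Mul(-1, h))) = Add(Mul(Rational(-1, 7), Y), Mul(Rational(1, 7), h)))
Function('C')(R, z) = Add(Rational(24, 7), Mul(Rational(-24, 7), Pow(z, 2))) (Function('C')(R, z) = Mul(Add(Mul(Rational(-1, 7), 3), Mul(Rational(1, 7), Add(Mul(z, z), 2))), -24) = Mul(Add(Rational(-3, 7), Mul(Rational(1, 7), Add(Pow(z, 2), 2))), -24) = Mul(Add(Rational(-3, 7), Mul(Rational(1, 7), Add(2, Pow(z, 2)))), -24) = Mul(Add(Rational(-3, 7), Add(Rational(2, 7), Mul(Rational(1, 7), Pow(z, 2)))), -24) = Mul(Add(Rational(-1, 7), Mul(Rational(1, 7), Pow(z, 2))), -24) = Add(Rational(24, 7), Mul(Rational(-24, 7), Pow(z, 2))))
X = Rational(450, 7) (X = Add(126, Mul(6, Add(Rational(24, 7), Mul(Rational(-24, 7), Pow(-2, 2))))) = Add(126, Mul(6, Add(Rational(24, 7), Mul(Rational(-24, 7), 4)))) = Add(126, Mul(6, Add(Rational(24, 7), Rational(-96, 7)))) = Add(126, Mul(6, Rational(-72, 7))) = Add(126, Rational(-432, 7)) = Rational(450, 7) ≈ 64.286)
Mul(-1, X) = Mul(-1, Rational(450, 7)) = Rational(-450, 7)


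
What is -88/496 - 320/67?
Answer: -20577/4154 ≈ -4.9535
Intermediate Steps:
-88/496 - 320/67 = -88*1/496 - 320*1/67 = -11/62 - 320/67 = -20577/4154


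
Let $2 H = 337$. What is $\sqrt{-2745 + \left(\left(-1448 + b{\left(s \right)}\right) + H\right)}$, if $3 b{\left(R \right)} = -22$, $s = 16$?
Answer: $\frac{i \sqrt{145146}}{6} \approx 63.497 i$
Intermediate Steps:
$b{\left(R \right)} = - \frac{22}{3}$ ($b{\left(R \right)} = \frac{1}{3} \left(-22\right) = - \frac{22}{3}$)
$H = \frac{337}{2}$ ($H = \frac{1}{2} \cdot 337 = \frac{337}{2} \approx 168.5$)
$\sqrt{-2745 + \left(\left(-1448 + b{\left(s \right)}\right) + H\right)} = \sqrt{-2745 + \left(\left(-1448 - \frac{22}{3}\right) + \frac{337}{2}\right)} = \sqrt{-2745 + \left(- \frac{4366}{3} + \frac{337}{2}\right)} = \sqrt{-2745 - \frac{7721}{6}} = \sqrt{- \frac{24191}{6}} = \frac{i \sqrt{145146}}{6}$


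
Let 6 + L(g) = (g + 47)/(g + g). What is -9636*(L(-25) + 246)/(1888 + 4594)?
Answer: -28855002/81025 ≈ -356.12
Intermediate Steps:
L(g) = -6 + (47 + g)/(2*g) (L(g) = -6 + (g + 47)/(g + g) = -6 + (47 + g)/((2*g)) = -6 + (47 + g)*(1/(2*g)) = -6 + (47 + g)/(2*g))
-9636*(L(-25) + 246)/(1888 + 4594) = -9636*((1/2)*(47 - 11*(-25))/(-25) + 246)/(1888 + 4594) = -9636/(6482/((1/2)*(-1/25)*(47 + 275) + 246)) = -9636/(6482/((1/2)*(-1/25)*322 + 246)) = -9636/(6482/(-161/25 + 246)) = -9636/(6482/(5989/25)) = -9636/(6482*(25/5989)) = -9636/162050/5989 = -9636*5989/162050 = -28855002/81025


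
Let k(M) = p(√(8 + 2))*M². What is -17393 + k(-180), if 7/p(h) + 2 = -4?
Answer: -55193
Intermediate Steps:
p(h) = -7/6 (p(h) = 7/(-2 - 4) = 7/(-6) = 7*(-⅙) = -7/6)
k(M) = -7*M²/6
-17393 + k(-180) = -17393 - 7/6*(-180)² = -17393 - 7/6*32400 = -17393 - 37800 = -55193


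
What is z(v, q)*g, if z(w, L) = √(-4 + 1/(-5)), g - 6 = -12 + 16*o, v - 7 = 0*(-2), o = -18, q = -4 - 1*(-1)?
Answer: -294*I*√105/5 ≈ -602.52*I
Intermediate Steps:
q = -3 (q = -4 + 1 = -3)
v = 7 (v = 7 + 0*(-2) = 7 + 0 = 7)
g = -294 (g = 6 + (-12 + 16*(-18)) = 6 + (-12 - 288) = 6 - 300 = -294)
z(w, L) = I*√105/5 (z(w, L) = √(-4 - ⅕) = √(-21/5) = I*√105/5)
z(v, q)*g = (I*√105/5)*(-294) = -294*I*√105/5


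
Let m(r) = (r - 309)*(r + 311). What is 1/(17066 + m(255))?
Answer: -1/13498 ≈ -7.4085e-5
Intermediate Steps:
m(r) = (-309 + r)*(311 + r)
1/(17066 + m(255)) = 1/(17066 + (-96099 + 255² + 2*255)) = 1/(17066 + (-96099 + 65025 + 510)) = 1/(17066 - 30564) = 1/(-13498) = -1/13498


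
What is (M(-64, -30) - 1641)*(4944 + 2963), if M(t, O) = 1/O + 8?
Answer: -387371837/30 ≈ -1.2912e+7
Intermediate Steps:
M(t, O) = 8 + 1/O
(M(-64, -30) - 1641)*(4944 + 2963) = ((8 + 1/(-30)) - 1641)*(4944 + 2963) = ((8 - 1/30) - 1641)*7907 = (239/30 - 1641)*7907 = -48991/30*7907 = -387371837/30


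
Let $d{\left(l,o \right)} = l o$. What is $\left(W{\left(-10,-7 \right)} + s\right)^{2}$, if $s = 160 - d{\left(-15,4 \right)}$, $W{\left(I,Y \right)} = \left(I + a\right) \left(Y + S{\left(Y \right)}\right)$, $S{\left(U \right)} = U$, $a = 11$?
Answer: $42436$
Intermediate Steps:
$W{\left(I,Y \right)} = 2 Y \left(11 + I\right)$ ($W{\left(I,Y \right)} = \left(I + 11\right) \left(Y + Y\right) = \left(11 + I\right) 2 Y = 2 Y \left(11 + I\right)$)
$s = 220$ ($s = 160 - \left(-15\right) 4 = 160 - -60 = 160 + 60 = 220$)
$\left(W{\left(-10,-7 \right)} + s\right)^{2} = \left(2 \left(-7\right) \left(11 - 10\right) + 220\right)^{2} = \left(2 \left(-7\right) 1 + 220\right)^{2} = \left(-14 + 220\right)^{2} = 206^{2} = 42436$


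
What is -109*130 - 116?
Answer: -14286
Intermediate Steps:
-109*130 - 116 = -14170 - 116 = -14286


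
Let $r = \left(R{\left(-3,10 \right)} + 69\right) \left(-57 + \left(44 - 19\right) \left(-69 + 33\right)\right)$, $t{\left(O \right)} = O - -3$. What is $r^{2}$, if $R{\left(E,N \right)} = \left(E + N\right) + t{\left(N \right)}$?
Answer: $7254439929$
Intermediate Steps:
$t{\left(O \right)} = 3 + O$ ($t{\left(O \right)} = O + 3 = 3 + O$)
$R{\left(E,N \right)} = 3 + E + 2 N$ ($R{\left(E,N \right)} = \left(E + N\right) + \left(3 + N\right) = 3 + E + 2 N$)
$r = -85173$ ($r = \left(\left(3 - 3 + 2 \cdot 10\right) + 69\right) \left(-57 + \left(44 - 19\right) \left(-69 + 33\right)\right) = \left(\left(3 - 3 + 20\right) + 69\right) \left(-57 + 25 \left(-36\right)\right) = \left(20 + 69\right) \left(-57 - 900\right) = 89 \left(-957\right) = -85173$)
$r^{2} = \left(-85173\right)^{2} = 7254439929$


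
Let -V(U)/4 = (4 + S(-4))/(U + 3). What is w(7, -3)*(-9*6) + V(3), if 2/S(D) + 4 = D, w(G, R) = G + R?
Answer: -437/2 ≈ -218.50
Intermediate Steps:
S(D) = 2/(-4 + D)
V(U) = -15/(3 + U) (V(U) = -4*(4 + 2/(-4 - 4))/(U + 3) = -4*(4 + 2/(-8))/(3 + U) = -4*(4 + 2*(-1/8))/(3 + U) = -4*(4 - 1/4)/(3 + U) = -15/(3 + U))
w(7, -3)*(-9*6) + V(3) = (7 - 3)*(-9*6) - 15/(3 + 3) = 4*(-54) - 15/6 = -216 - 15*1/6 = -216 - 5/2 = -437/2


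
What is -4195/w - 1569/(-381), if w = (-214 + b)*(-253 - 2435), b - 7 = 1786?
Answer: 2220328861/539032704 ≈ 4.1191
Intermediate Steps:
b = 1793 (b = 7 + 1786 = 1793)
w = -4244352 (w = (-214 + 1793)*(-253 - 2435) = 1579*(-2688) = -4244352)
-4195/w - 1569/(-381) = -4195/(-4244352) - 1569/(-381) = -4195*(-1/4244352) - 1569*(-1/381) = 4195/4244352 + 523/127 = 2220328861/539032704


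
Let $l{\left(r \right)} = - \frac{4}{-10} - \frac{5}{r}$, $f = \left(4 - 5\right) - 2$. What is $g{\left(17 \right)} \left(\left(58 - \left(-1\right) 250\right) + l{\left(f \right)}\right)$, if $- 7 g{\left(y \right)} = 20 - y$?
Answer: $- \frac{4651}{35} \approx -132.89$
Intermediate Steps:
$f = -3$ ($f = -1 - 2 = -3$)
$g{\left(y \right)} = - \frac{20}{7} + \frac{y}{7}$ ($g{\left(y \right)} = - \frac{20 - y}{7} = - \frac{20}{7} + \frac{y}{7}$)
$l{\left(r \right)} = \frac{2}{5} - \frac{5}{r}$ ($l{\left(r \right)} = \left(-4\right) \left(- \frac{1}{10}\right) - \frac{5}{r} = \frac{2}{5} - \frac{5}{r}$)
$g{\left(17 \right)} \left(\left(58 - \left(-1\right) 250\right) + l{\left(f \right)}\right) = \left(- \frac{20}{7} + \frac{1}{7} \cdot 17\right) \left(\left(58 - \left(-1\right) 250\right) - \left(- \frac{2}{5} + \frac{5}{-3}\right)\right) = \left(- \frac{20}{7} + \frac{17}{7}\right) \left(\left(58 - -250\right) + \left(\frac{2}{5} - - \frac{5}{3}\right)\right) = - \frac{3 \left(\left(58 + 250\right) + \left(\frac{2}{5} + \frac{5}{3}\right)\right)}{7} = - \frac{3 \left(308 + \frac{31}{15}\right)}{7} = \left(- \frac{3}{7}\right) \frac{4651}{15} = - \frac{4651}{35}$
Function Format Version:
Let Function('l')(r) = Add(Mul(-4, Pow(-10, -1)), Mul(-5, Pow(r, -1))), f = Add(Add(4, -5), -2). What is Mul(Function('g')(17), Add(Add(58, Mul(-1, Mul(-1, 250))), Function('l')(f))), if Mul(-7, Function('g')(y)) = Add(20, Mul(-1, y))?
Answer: Rational(-4651, 35) ≈ -132.89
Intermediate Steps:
f = -3 (f = Add(-1, -2) = -3)
Function('g')(y) = Add(Rational(-20, 7), Mul(Rational(1, 7), y)) (Function('g')(y) = Mul(Rational(-1, 7), Add(20, Mul(-1, y))) = Add(Rational(-20, 7), Mul(Rational(1, 7), y)))
Function('l')(r) = Add(Rational(2, 5), Mul(-5, Pow(r, -1))) (Function('l')(r) = Add(Mul(-4, Rational(-1, 10)), Mul(-5, Pow(r, -1))) = Add(Rational(2, 5), Mul(-5, Pow(r, -1))))
Mul(Function('g')(17), Add(Add(58, Mul(-1, Mul(-1, 250))), Function('l')(f))) = Mul(Add(Rational(-20, 7), Mul(Rational(1, 7), 17)), Add(Add(58, Mul(-1, Mul(-1, 250))), Add(Rational(2, 5), Mul(-5, Pow(-3, -1))))) = Mul(Add(Rational(-20, 7), Rational(17, 7)), Add(Add(58, Mul(-1, -250)), Add(Rational(2, 5), Mul(-5, Rational(-1, 3))))) = Mul(Rational(-3, 7), Add(Add(58, 250), Add(Rational(2, 5), Rational(5, 3)))) = Mul(Rational(-3, 7), Add(308, Rational(31, 15))) = Mul(Rational(-3, 7), Rational(4651, 15)) = Rational(-4651, 35)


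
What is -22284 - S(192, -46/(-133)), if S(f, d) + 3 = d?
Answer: -2963419/133 ≈ -22281.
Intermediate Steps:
S(f, d) = -3 + d
-22284 - S(192, -46/(-133)) = -22284 - (-3 - 46/(-133)) = -22284 - (-3 - 46*(-1/133)) = -22284 - (-3 + 46/133) = -22284 - 1*(-353/133) = -22284 + 353/133 = -2963419/133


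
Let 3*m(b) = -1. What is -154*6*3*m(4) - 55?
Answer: 869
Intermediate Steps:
m(b) = -1/3 (m(b) = (1/3)*(-1) = -1/3)
-154*6*3*m(4) - 55 = -154*6*3*(-1)/3 - 55 = -2772*(-1)/3 - 55 = -154*(-6) - 55 = 924 - 55 = 869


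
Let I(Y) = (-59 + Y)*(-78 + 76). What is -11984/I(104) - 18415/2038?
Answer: 11383021/91710 ≈ 124.12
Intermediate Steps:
I(Y) = 118 - 2*Y (I(Y) = (-59 + Y)*(-2) = 118 - 2*Y)
-11984/I(104) - 18415/2038 = -11984/(118 - 2*104) - 18415/2038 = -11984/(118 - 208) - 18415*1/2038 = -11984/(-90) - 18415/2038 = -11984*(-1/90) - 18415/2038 = 5992/45 - 18415/2038 = 11383021/91710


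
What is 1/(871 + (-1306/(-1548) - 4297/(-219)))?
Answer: 56502/50369537 ≈ 0.0011218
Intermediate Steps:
1/(871 + (-1306/(-1548) - 4297/(-219))) = 1/(871 + (-1306*(-1/1548) - 4297*(-1/219))) = 1/(871 + (653/774 + 4297/219)) = 1/(871 + 1156295/56502) = 1/(50369537/56502) = 56502/50369537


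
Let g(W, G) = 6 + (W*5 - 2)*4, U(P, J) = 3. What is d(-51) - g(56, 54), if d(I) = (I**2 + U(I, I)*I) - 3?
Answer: 1327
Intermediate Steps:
g(W, G) = -2 + 20*W (g(W, G) = 6 + (5*W - 2)*4 = 6 + (-2 + 5*W)*4 = 6 + (-8 + 20*W) = -2 + 20*W)
d(I) = -3 + I**2 + 3*I (d(I) = (I**2 + 3*I) - 3 = -3 + I**2 + 3*I)
d(-51) - g(56, 54) = (-3 + (-51)**2 + 3*(-51)) - (-2 + 20*56) = (-3 + 2601 - 153) - (-2 + 1120) = 2445 - 1*1118 = 2445 - 1118 = 1327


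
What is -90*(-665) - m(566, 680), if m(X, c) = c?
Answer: 59170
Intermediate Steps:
-90*(-665) - m(566, 680) = -90*(-665) - 1*680 = 59850 - 680 = 59170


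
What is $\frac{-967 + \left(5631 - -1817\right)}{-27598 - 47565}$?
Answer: $- \frac{6481}{75163} \approx -0.086226$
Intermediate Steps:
$\frac{-967 + \left(5631 - -1817\right)}{-27598 - 47565} = \frac{-967 + \left(5631 + 1817\right)}{-75163} = \left(-967 + 7448\right) \left(- \frac{1}{75163}\right) = 6481 \left(- \frac{1}{75163}\right) = - \frac{6481}{75163}$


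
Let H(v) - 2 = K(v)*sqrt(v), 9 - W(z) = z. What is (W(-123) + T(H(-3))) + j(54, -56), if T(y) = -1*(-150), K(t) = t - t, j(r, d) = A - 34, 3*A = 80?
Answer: 824/3 ≈ 274.67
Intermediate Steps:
A = 80/3 (A = (1/3)*80 = 80/3 ≈ 26.667)
j(r, d) = -22/3 (j(r, d) = 80/3 - 34 = -22/3)
K(t) = 0
W(z) = 9 - z
H(v) = 2 (H(v) = 2 + 0*sqrt(v) = 2 + 0 = 2)
T(y) = 150
(W(-123) + T(H(-3))) + j(54, -56) = ((9 - 1*(-123)) + 150) - 22/3 = ((9 + 123) + 150) - 22/3 = (132 + 150) - 22/3 = 282 - 22/3 = 824/3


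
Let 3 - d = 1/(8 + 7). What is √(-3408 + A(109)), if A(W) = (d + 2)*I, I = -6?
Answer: 2*I*√21485/5 ≈ 58.631*I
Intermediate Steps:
d = 44/15 (d = 3 - 1/(8 + 7) = 3 - 1/15 = 44/15 ≈ 2.9333)
A(W) = -148/5 (A(W) = (44/15 + 2)*(-6) = (74/15)*(-6) = -148/5)
√(-3408 + A(109)) = √(-3408 - 148/5) = √(-17188/5) = 2*I*√21485/5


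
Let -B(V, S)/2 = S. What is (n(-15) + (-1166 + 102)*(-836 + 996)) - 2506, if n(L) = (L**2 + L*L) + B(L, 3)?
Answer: -172302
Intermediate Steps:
B(V, S) = -2*S
n(L) = -6 + 2*L**2 (n(L) = (L**2 + L*L) - 2*3 = (L**2 + L**2) - 6 = 2*L**2 - 6 = -6 + 2*L**2)
(n(-15) + (-1166 + 102)*(-836 + 996)) - 2506 = ((-6 + 2*(-15)**2) + (-1166 + 102)*(-836 + 996)) - 2506 = ((-6 + 2*225) - 1064*160) - 2506 = ((-6 + 450) - 170240) - 2506 = (444 - 170240) - 2506 = -169796 - 2506 = -172302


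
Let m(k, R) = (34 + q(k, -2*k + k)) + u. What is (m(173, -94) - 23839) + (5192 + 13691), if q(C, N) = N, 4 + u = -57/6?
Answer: -10217/2 ≈ -5108.5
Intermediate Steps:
u = -27/2 (u = -4 - 57/6 = -4 - 57*⅙ = -4 - 19/2 = -27/2 ≈ -13.500)
m(k, R) = 41/2 - k (m(k, R) = (34 + (-2*k + k)) - 27/2 = (34 - k) - 27/2 = 41/2 - k)
(m(173, -94) - 23839) + (5192 + 13691) = ((41/2 - 1*173) - 23839) + (5192 + 13691) = ((41/2 - 173) - 23839) + 18883 = (-305/2 - 23839) + 18883 = -47983/2 + 18883 = -10217/2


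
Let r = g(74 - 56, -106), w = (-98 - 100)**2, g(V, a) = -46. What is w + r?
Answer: 39158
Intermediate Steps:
w = 39204 (w = (-198)**2 = 39204)
r = -46
w + r = 39204 - 46 = 39158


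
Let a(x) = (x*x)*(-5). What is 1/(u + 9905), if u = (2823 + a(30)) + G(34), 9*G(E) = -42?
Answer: 3/24670 ≈ 0.00012161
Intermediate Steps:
G(E) = -14/3 (G(E) = (⅑)*(-42) = -14/3)
a(x) = -5*x² (a(x) = x²*(-5) = -5*x²)
u = -5045/3 (u = (2823 - 5*30²) - 14/3 = (2823 - 5*900) - 14/3 = (2823 - 4500) - 14/3 = -1677 - 14/3 = -5045/3 ≈ -1681.7)
1/(u + 9905) = 1/(-5045/3 + 9905) = 1/(24670/3) = 3/24670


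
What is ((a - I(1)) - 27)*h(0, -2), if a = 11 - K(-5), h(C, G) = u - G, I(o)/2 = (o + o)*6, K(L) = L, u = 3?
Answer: -175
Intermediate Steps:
I(o) = 24*o (I(o) = 2*((o + o)*6) = 2*((2*o)*6) = 2*(12*o) = 24*o)
h(C, G) = 3 - G
a = 16 (a = 11 - 1*(-5) = 11 + 5 = 16)
((a - I(1)) - 27)*h(0, -2) = ((16 - 24) - 27)*(3 - 1*(-2)) = ((16 - 1*24) - 27)*(3 + 2) = ((16 - 24) - 27)*5 = (-8 - 27)*5 = -35*5 = -175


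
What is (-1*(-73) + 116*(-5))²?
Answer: 257049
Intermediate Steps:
(-1*(-73) + 116*(-5))² = (73 - 580)² = (-507)² = 257049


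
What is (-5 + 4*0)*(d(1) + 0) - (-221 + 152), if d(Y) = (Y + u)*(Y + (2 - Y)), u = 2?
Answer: 39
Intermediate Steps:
d(Y) = 4 + 2*Y (d(Y) = (Y + 2)*(Y + (2 - Y)) = (2 + Y)*2 = 4 + 2*Y)
(-5 + 4*0)*(d(1) + 0) - (-221 + 152) = (-5 + 4*0)*((4 + 2*1) + 0) - (-221 + 152) = (-5 + 0)*((4 + 2) + 0) - 1*(-69) = -5*(6 + 0) + 69 = -5*6 + 69 = -30 + 69 = 39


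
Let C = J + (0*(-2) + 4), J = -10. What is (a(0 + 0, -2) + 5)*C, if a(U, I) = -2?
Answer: -18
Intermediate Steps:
C = -6 (C = -10 + (0*(-2) + 4) = -10 + (0 + 4) = -10 + 4 = -6)
(a(0 + 0, -2) + 5)*C = (-2 + 5)*(-6) = 3*(-6) = -18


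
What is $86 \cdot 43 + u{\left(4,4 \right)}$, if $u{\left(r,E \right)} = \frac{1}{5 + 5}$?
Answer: $\frac{36981}{10} \approx 3698.1$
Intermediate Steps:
$u{\left(r,E \right)} = \frac{1}{10}$
$86 \cdot 43 + u{\left(4,4 \right)} = 86 \cdot 43 + \frac{1}{10} = 3698 + \frac{1}{10} = \frac{36981}{10}$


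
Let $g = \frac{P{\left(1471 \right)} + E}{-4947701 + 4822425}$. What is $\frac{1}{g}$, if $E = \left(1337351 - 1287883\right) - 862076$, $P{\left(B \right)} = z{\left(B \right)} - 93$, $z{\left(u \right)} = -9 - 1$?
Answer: $\frac{125276}{812711} \approx 0.15415$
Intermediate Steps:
$z{\left(u \right)} = -10$
$P{\left(B \right)} = -103$ ($P{\left(B \right)} = -10 - 93 = -103$)
$E = -812608$ ($E = 49468 - 862076 = -812608$)
$g = \frac{812711}{125276}$ ($g = \frac{-103 - 812608}{-4947701 + 4822425} = - \frac{812711}{-125276} = \left(-812711\right) \left(- \frac{1}{125276}\right) = \frac{812711}{125276} \approx 6.4874$)
$\frac{1}{g} = \frac{1}{\frac{812711}{125276}} = \frac{125276}{812711}$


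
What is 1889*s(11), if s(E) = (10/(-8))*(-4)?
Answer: 9445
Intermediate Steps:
s(E) = 5 (s(E) = (10*(-1/8))*(-4) = -5/4*(-4) = 5)
1889*s(11) = 1889*5 = 9445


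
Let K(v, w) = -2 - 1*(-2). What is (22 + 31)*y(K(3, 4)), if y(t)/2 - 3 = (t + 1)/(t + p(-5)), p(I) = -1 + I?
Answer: 901/3 ≈ 300.33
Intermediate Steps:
K(v, w) = 0 (K(v, w) = -2 + 2 = 0)
y(t) = 6 + 2*(1 + t)/(-6 + t) (y(t) = 6 + 2*((t + 1)/(t + (-1 - 5))) = 6 + 2*((1 + t)/(t - 6)) = 6 + 2*((1 + t)/(-6 + t)) = 6 + 2*(1 + t)/(-6 + t))
(22 + 31)*y(K(3, 4)) = (22 + 31)*(2*(-17 + 4*0)/(-6 + 0)) = 53*(2*(-17 + 0)/(-6)) = 53*(2*(-⅙)*(-17)) = 53*(17/3) = 901/3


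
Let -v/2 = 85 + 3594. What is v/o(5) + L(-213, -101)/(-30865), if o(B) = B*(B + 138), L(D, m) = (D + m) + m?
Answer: -3489353/339515 ≈ -10.277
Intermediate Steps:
L(D, m) = D + 2*m
v = -7358 (v = -2*(85 + 3594) = -2*3679 = -7358)
o(B) = B*(138 + B)
v/o(5) + L(-213, -101)/(-30865) = -7358*1/(5*(138 + 5)) + (-213 + 2*(-101))/(-30865) = -7358/(5*143) + (-213 - 202)*(-1/30865) = -7358/715 - 415*(-1/30865) = -7358*1/715 + 83/6173 = -566/55 + 83/6173 = -3489353/339515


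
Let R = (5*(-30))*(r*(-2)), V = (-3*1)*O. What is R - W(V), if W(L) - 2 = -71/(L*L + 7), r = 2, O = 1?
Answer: 9639/16 ≈ 602.44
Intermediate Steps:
V = -3 (V = -3*1*1 = -3*1 = -3)
W(L) = 2 - 71/(7 + L²) (W(L) = 2 - 71/(L*L + 7) = 2 - 71/(L² + 7) = 2 - 71/(7 + L²))
R = 600 (R = (5*(-30))*(2*(-2)) = -150*(-4) = 600)
R - W(V) = 600 - (-57 + 2*(-3)²)/(7 + (-3)²) = 600 - (-57 + 2*9)/(7 + 9) = 600 - (-57 + 18)/16 = 600 - (-39)/16 = 600 - 1*(-39/16) = 600 + 39/16 = 9639/16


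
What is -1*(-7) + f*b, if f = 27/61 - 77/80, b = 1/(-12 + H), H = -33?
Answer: 1539737/219600 ≈ 7.0116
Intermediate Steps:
b = -1/45 (b = 1/(-12 - 33) = 1/(-45) = -1/45 ≈ -0.022222)
f = -2537/4880 (f = 27*(1/61) - 77*1/80 = 27/61 - 77/80 = -2537/4880 ≈ -0.51988)
-1*(-7) + f*b = -1*(-7) - 2537/4880*(-1/45) = 7 + 2537/219600 = 1539737/219600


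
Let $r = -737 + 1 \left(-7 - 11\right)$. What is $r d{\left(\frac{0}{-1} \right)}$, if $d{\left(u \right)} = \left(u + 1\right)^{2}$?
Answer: $-755$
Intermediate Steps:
$d{\left(u \right)} = \left(1 + u\right)^{2}$
$r = -755$ ($r = -737 + 1 \left(-18\right) = -737 - 18 = -755$)
$r d{\left(\frac{0}{-1} \right)} = - 755 \left(1 + \frac{0}{-1}\right)^{2} = - 755 \left(1 + 0 \left(-1\right)\right)^{2} = - 755 \left(1 + 0\right)^{2} = - 755 \cdot 1^{2} = \left(-755\right) 1 = -755$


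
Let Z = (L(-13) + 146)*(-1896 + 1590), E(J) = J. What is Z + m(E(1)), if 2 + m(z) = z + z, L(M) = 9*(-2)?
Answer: -39168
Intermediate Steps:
L(M) = -18
Z = -39168 (Z = (-18 + 146)*(-1896 + 1590) = 128*(-306) = -39168)
m(z) = -2 + 2*z (m(z) = -2 + (z + z) = -2 + 2*z)
Z + m(E(1)) = -39168 + (-2 + 2*1) = -39168 + (-2 + 2) = -39168 + 0 = -39168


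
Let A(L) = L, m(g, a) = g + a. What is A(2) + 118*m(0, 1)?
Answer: 120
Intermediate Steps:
m(g, a) = a + g
A(2) + 118*m(0, 1) = 2 + 118*(1 + 0) = 2 + 118*1 = 2 + 118 = 120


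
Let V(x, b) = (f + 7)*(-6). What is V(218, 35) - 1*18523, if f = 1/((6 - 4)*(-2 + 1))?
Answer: -18562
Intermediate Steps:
f = -1/2 (f = 1/(2*(-1)) = (1/2)*(-1) = -1/2 ≈ -0.50000)
V(x, b) = -39 (V(x, b) = (-1/2 + 7)*(-6) = (13/2)*(-6) = -39)
V(218, 35) - 1*18523 = -39 - 1*18523 = -39 - 18523 = -18562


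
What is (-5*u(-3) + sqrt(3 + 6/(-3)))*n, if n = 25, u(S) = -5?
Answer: 650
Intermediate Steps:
(-5*u(-3) + sqrt(3 + 6/(-3)))*n = (-5*(-5) + sqrt(3 + 6/(-3)))*25 = (25 + sqrt(3 + 6*(-1/3)))*25 = (25 + sqrt(3 - 2))*25 = (25 + sqrt(1))*25 = (25 + 1)*25 = 26*25 = 650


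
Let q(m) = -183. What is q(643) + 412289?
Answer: 412106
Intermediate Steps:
q(643) + 412289 = -183 + 412289 = 412106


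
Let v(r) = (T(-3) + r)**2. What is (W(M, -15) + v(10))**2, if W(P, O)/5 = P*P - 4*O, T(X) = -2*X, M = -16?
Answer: 3370896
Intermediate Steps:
W(P, O) = -20*O + 5*P**2 (W(P, O) = 5*(P*P - 4*O) = 5*(P**2 - 4*O) = -20*O + 5*P**2)
v(r) = (6 + r)**2 (v(r) = (-2*(-3) + r)**2 = (6 + r)**2)
(W(M, -15) + v(10))**2 = ((-20*(-15) + 5*(-16)**2) + (6 + 10)**2)**2 = ((300 + 5*256) + 16**2)**2 = ((300 + 1280) + 256)**2 = (1580 + 256)**2 = 1836**2 = 3370896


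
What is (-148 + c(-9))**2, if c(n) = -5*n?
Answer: 10609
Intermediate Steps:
(-148 + c(-9))**2 = (-148 - 5*(-9))**2 = (-148 + 45)**2 = (-103)**2 = 10609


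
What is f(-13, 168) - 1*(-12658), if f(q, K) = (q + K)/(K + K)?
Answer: 4253243/336 ≈ 12658.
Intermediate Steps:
f(q, K) = (K + q)/(2*K) (f(q, K) = (K + q)/((2*K)) = (K + q)*(1/(2*K)) = (K + q)/(2*K))
f(-13, 168) - 1*(-12658) = (½)*(168 - 13)/168 - 1*(-12658) = (½)*(1/168)*155 + 12658 = 155/336 + 12658 = 4253243/336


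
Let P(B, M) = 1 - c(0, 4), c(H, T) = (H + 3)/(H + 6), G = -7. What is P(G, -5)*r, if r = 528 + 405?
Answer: 933/2 ≈ 466.50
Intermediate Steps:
r = 933
c(H, T) = (3 + H)/(6 + H)
P(B, M) = ½ (P(B, M) = 1 - (3 + 0)/(6 + 0) = 1 - 3/6 = 1 - 1*½ = 1 - ½ = ½)
P(G, -5)*r = (½)*933 = 933/2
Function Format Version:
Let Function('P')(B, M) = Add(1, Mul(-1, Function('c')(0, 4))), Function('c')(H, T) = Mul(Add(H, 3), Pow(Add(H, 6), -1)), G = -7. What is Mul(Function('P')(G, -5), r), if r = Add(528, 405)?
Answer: Rational(933, 2) ≈ 466.50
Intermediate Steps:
r = 933
Function('c')(H, T) = Mul(Pow(Add(6, H), -1), Add(3, H)) (Function('c')(H, T) = Mul(Add(3, H), Pow(Add(6, H), -1)) = Mul(Pow(Add(6, H), -1), Add(3, H)))
Function('P')(B, M) = Rational(1, 2) (Function('P')(B, M) = Add(1, Mul(-1, Mul(Pow(Add(6, 0), -1), Add(3, 0)))) = Add(1, Mul(-1, Mul(Pow(6, -1), 3))) = Add(1, Mul(-1, Mul(Rational(1, 6), 3))) = Add(1, Mul(-1, Rational(1, 2))) = Add(1, Rational(-1, 2)) = Rational(1, 2))
Mul(Function('P')(G, -5), r) = Mul(Rational(1, 2), 933) = Rational(933, 2)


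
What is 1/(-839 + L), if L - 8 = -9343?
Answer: -1/10174 ≈ -9.8290e-5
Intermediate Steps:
L = -9335 (L = 8 - 9343 = -9335)
1/(-839 + L) = 1/(-839 - 9335) = 1/(-10174) = -1/10174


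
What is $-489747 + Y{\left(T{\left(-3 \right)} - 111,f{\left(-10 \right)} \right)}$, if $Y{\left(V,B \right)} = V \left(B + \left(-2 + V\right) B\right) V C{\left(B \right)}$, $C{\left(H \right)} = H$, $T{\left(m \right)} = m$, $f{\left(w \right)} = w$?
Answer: $-149943747$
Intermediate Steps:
$Y{\left(V,B \right)} = B V^{2} \left(B + B \left(-2 + V\right)\right)$ ($Y{\left(V,B \right)} = V \left(B + \left(-2 + V\right) B\right) V B = V \left(B + B \left(-2 + V\right)\right) V B = V V \left(B + B \left(-2 + V\right)\right) B = V^{2} \left(B + B \left(-2 + V\right)\right) B = B V^{2} \left(B + B \left(-2 + V\right)\right)$)
$-489747 + Y{\left(T{\left(-3 \right)} - 111,f{\left(-10 \right)} \right)} = -489747 + \left(-10\right)^{2} \left(-3 - 111\right)^{2} \left(-1 - 114\right) = -489747 + 100 \left(-114\right)^{2} \left(-1 - 114\right) = -489747 + 100 \cdot 12996 \left(-115\right) = -489747 - 149454000 = -149943747$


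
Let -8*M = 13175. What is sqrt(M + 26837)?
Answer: sqrt(403042)/4 ≈ 158.71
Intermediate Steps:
M = -13175/8 (M = -1/8*13175 = -13175/8 ≈ -1646.9)
sqrt(M + 26837) = sqrt(-13175/8 + 26837) = sqrt(201521/8) = sqrt(403042)/4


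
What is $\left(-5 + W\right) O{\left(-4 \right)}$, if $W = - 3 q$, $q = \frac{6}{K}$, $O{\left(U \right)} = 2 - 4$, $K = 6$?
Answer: $16$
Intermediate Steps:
$O{\left(U \right)} = -2$ ($O{\left(U \right)} = 2 - 4 = -2$)
$q = 1$ ($q = \frac{6}{6} = 6 \cdot \frac{1}{6} = 1$)
$W = -3$ ($W = \left(-3\right) 1 = -3$)
$\left(-5 + W\right) O{\left(-4 \right)} = \left(-5 - 3\right) \left(-2\right) = \left(-8\right) \left(-2\right) = 16$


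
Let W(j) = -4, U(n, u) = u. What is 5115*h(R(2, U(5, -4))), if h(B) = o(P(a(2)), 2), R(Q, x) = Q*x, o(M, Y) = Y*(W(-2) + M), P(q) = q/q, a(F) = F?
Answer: -30690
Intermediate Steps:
P(q) = 1
o(M, Y) = Y*(-4 + M)
h(B) = -6 (h(B) = 2*(-4 + 1) = 2*(-3) = -6)
5115*h(R(2, U(5, -4))) = 5115*(-6) = -30690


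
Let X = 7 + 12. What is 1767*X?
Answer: 33573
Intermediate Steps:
X = 19
1767*X = 1767*19 = 33573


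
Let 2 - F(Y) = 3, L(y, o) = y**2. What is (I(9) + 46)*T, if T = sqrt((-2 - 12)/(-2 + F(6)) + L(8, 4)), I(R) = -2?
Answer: 44*sqrt(618)/3 ≈ 364.61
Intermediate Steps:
F(Y) = -1 (F(Y) = 2 - 1*3 = 2 - 3 = -1)
T = sqrt(618)/3 (T = sqrt((-2 - 12)/(-2 - 1) + 8**2) = sqrt(-14/(-3) + 64) = sqrt(-14*(-1/3) + 64) = sqrt(14/3 + 64) = sqrt(206/3) = sqrt(618)/3 ≈ 8.2865)
(I(9) + 46)*T = (-2 + 46)*(sqrt(618)/3) = 44*(sqrt(618)/3) = 44*sqrt(618)/3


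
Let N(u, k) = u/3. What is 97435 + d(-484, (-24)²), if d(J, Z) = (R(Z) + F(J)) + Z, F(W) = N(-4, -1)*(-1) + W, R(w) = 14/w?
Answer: 28088167/288 ≈ 97528.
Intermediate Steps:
N(u, k) = u/3 (N(u, k) = u*(⅓) = u/3)
F(W) = 4/3 + W (F(W) = ((⅓)*(-4))*(-1) + W = -4/3*(-1) + W = 4/3 + W)
d(J, Z) = 4/3 + J + Z + 14/Z (d(J, Z) = (14/Z + (4/3 + J)) + Z = (4/3 + J + 14/Z) + Z = 4/3 + J + Z + 14/Z)
97435 + d(-484, (-24)²) = 97435 + (4/3 - 484 + (-24)² + 14/((-24)²)) = 97435 + (4/3 - 484 + 576 + 14/576) = 97435 + (4/3 - 484 + 576 + 14*(1/576)) = 97435 + (4/3 - 484 + 576 + 7/288) = 97435 + 26887/288 = 28088167/288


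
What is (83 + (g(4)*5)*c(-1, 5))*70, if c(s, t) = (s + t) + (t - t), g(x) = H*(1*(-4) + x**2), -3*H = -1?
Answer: 11410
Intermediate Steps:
H = 1/3 (H = -1/3*(-1) = 1/3 ≈ 0.33333)
g(x) = -4/3 + x**2/3 (g(x) = (1*(-4) + x**2)/3 = (-4 + x**2)/3 = -4/3 + x**2/3)
c(s, t) = s + t (c(s, t) = (s + t) + 0 = s + t)
(83 + (g(4)*5)*c(-1, 5))*70 = (83 + ((-4/3 + (1/3)*4**2)*5)*(-1 + 5))*70 = (83 + ((-4/3 + (1/3)*16)*5)*4)*70 = (83 + ((-4/3 + 16/3)*5)*4)*70 = (83 + (4*5)*4)*70 = (83 + 20*4)*70 = (83 + 80)*70 = 163*70 = 11410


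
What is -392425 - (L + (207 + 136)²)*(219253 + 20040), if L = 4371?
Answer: -29198924285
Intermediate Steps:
-392425 - (L + (207 + 136)²)*(219253 + 20040) = -392425 - (4371 + (207 + 136)²)*(219253 + 20040) = -392425 - (4371 + 343²)*239293 = -392425 - (4371 + 117649)*239293 = -392425 - 122020*239293 = -392425 - 1*29198531860 = -392425 - 29198531860 = -29198924285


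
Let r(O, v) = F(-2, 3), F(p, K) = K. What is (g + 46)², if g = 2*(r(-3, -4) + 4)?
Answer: 3600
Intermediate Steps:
r(O, v) = 3
g = 14 (g = 2*(3 + 4) = 2*7 = 14)
(g + 46)² = (14 + 46)² = 60² = 3600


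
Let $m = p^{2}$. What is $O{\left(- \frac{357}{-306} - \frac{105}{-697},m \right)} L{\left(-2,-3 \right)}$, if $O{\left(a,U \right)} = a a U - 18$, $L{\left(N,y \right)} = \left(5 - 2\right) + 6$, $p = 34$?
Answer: $\frac{30076759}{1681} \approx 17892.0$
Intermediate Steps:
$L{\left(N,y \right)} = 9$ ($L{\left(N,y \right)} = \left(5 - 2\right) + 6 = 3 + 6 = 9$)
$m = 1156$ ($m = 34^{2} = 1156$)
$O{\left(a,U \right)} = -18 + U a^{2}$ ($O{\left(a,U \right)} = a^{2} U - 18 = U a^{2} - 18 = -18 + U a^{2}$)
$O{\left(- \frac{357}{-306} - \frac{105}{-697},m \right)} L{\left(-2,-3 \right)} = \left(-18 + 1156 \left(- \frac{357}{-306} - \frac{105}{-697}\right)^{2}\right) 9 = \left(-18 + 1156 \left(\left(-357\right) \left(- \frac{1}{306}\right) - - \frac{105}{697}\right)^{2}\right) 9 = \left(-18 + 1156 \left(\frac{7}{6} + \frac{105}{697}\right)^{2}\right) 9 = \left(-18 + 1156 \left(\frac{5509}{4182}\right)^{2}\right) 9 = \left(-18 + 1156 \cdot \frac{30349081}{17489124}\right) 9 = \left(-18 + \frac{30349081}{15129}\right) 9 = \frac{30076759}{15129} \cdot 9 = \frac{30076759}{1681}$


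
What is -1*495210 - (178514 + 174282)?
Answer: -848006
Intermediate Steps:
-1*495210 - (178514 + 174282) = -495210 - 1*352796 = -495210 - 352796 = -848006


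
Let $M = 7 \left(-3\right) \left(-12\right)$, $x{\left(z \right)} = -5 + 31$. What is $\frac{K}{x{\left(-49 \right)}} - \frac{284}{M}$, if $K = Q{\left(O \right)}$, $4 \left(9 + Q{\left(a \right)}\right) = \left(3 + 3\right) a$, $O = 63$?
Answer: $\frac{7081}{3276} \approx 2.1615$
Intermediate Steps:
$x{\left(z \right)} = 26$
$M = 252$ ($M = \left(-21\right) \left(-12\right) = 252$)
$Q{\left(a \right)} = -9 + \frac{3 a}{2}$ ($Q{\left(a \right)} = -9 + \frac{\left(3 + 3\right) a}{4} = -9 + \frac{6 a}{4} = -9 + \frac{3 a}{2}$)
$K = \frac{171}{2}$ ($K = -9 + \frac{3}{2} \cdot 63 = -9 + \frac{189}{2} = \frac{171}{2} \approx 85.5$)
$\frac{K}{x{\left(-49 \right)}} - \frac{284}{M} = \frac{171}{2 \cdot 26} - \frac{284}{252} = \frac{171}{2} \cdot \frac{1}{26} - \frac{71}{63} = \frac{171}{52} - \frac{71}{63} = \frac{7081}{3276}$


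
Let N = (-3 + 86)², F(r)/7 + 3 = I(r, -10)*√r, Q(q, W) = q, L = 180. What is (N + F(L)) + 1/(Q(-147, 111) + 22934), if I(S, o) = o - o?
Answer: 156501117/22787 ≈ 6868.0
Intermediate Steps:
I(S, o) = 0
F(r) = -21 (F(r) = -21 + 7*(0*√r) = -21 + 7*0 = -21 + 0 = -21)
N = 6889 (N = 83² = 6889)
(N + F(L)) + 1/(Q(-147, 111) + 22934) = (6889 - 21) + 1/(-147 + 22934) = 6868 + 1/22787 = 156501117/22787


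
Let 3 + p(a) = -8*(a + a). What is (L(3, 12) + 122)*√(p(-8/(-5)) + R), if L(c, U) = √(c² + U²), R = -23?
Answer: I*√1290*(122 + 3*√17)/5 ≈ 965.22*I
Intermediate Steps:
p(a) = -3 - 16*a (p(a) = -3 - 8*(a + a) = -3 - 16*a)
L(c, U) = √(U² + c²)
(L(3, 12) + 122)*√(p(-8/(-5)) + R) = (√(12² + 3²) + 122)*√((-3 - (-128)/(-5)) - 23) = (√(144 + 9) + 122)*√((-3 - (-128)*(-1)/5) - 23) = (√153 + 122)*√((-3 - 16*8/5) - 23) = (3*√17 + 122)*√((-3 - 128/5) - 23) = (122 + 3*√17)*√(-143/5 - 23) = (122 + 3*√17)*√(-258/5) = (122 + 3*√17)*(I*√1290/5) = I*√1290*(122 + 3*√17)/5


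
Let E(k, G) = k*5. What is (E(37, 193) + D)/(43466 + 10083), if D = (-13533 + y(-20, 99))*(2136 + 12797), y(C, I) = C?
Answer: -202386764/53549 ≈ -3779.5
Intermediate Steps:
E(k, G) = 5*k
D = -202386949 (D = (-13533 - 20)*(2136 + 12797) = -13553*14933 = -202386949)
(E(37, 193) + D)/(43466 + 10083) = (5*37 - 202386949)/(43466 + 10083) = (185 - 202386949)/53549 = -202386764*1/53549 = -202386764/53549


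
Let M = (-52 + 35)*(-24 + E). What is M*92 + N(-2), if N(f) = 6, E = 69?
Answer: -70374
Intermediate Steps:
M = -765 (M = (-52 + 35)*(-24 + 69) = -17*45 = -765)
M*92 + N(-2) = -765*92 + 6 = -70380 + 6 = -70374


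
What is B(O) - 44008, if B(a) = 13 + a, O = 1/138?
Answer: -6071309/138 ≈ -43995.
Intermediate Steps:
O = 1/138 ≈ 0.0072464
B(O) - 44008 = (13 + 1/138) - 44008 = 1795/138 - 44008 = -6071309/138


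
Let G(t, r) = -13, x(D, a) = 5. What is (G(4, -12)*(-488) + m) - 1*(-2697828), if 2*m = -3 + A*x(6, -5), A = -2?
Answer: 5408331/2 ≈ 2.7042e+6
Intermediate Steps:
m = -13/2 (m = (-3 - 2*5)/2 = (-3 - 10)/2 = (1/2)*(-13) = -13/2 ≈ -6.5000)
(G(4, -12)*(-488) + m) - 1*(-2697828) = (-13*(-488) - 13/2) - 1*(-2697828) = (6344 - 13/2) + 2697828 = 12675/2 + 2697828 = 5408331/2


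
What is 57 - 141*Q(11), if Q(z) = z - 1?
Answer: -1353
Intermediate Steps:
Q(z) = -1 + z
57 - 141*Q(11) = 57 - 141*(-1 + 11) = 57 - 141*10 = 57 - 1410 = -1353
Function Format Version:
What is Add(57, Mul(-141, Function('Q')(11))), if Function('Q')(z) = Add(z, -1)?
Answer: -1353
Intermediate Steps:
Function('Q')(z) = Add(-1, z)
Add(57, Mul(-141, Function('Q')(11))) = Add(57, Mul(-141, Add(-1, 11))) = Add(57, Mul(-141, 10)) = Add(57, -1410) = -1353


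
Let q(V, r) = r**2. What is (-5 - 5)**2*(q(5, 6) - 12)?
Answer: 2400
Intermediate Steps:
(-5 - 5)**2*(q(5, 6) - 12) = (-5 - 5)**2*(6**2 - 12) = (-10)**2*(36 - 12) = 100*24 = 2400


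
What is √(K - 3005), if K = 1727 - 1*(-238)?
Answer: 4*I*√65 ≈ 32.249*I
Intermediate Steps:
K = 1965 (K = 1727 + 238 = 1965)
√(K - 3005) = √(1965 - 3005) = √(-1040) = 4*I*√65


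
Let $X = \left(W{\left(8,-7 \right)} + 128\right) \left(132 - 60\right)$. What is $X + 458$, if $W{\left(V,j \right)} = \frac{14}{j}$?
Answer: $9530$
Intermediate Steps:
$X = 9072$ ($X = \left(\frac{14}{-7} + 128\right) \left(132 - 60\right) = \left(14 \left(- \frac{1}{7}\right) + 128\right) 72 = \left(-2 + 128\right) 72 = 126 \cdot 72 = 9072$)
$X + 458 = 9072 + 458 = 9530$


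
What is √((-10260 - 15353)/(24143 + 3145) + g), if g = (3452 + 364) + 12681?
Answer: √341209548434/4548 ≈ 128.44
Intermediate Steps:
g = 16497 (g = 3816 + 12681 = 16497)
√((-10260 - 15353)/(24143 + 3145) + g) = √((-10260 - 15353)/(24143 + 3145) + 16497) = √(-25613/27288 + 16497) = √(450144523/27288) = √341209548434/4548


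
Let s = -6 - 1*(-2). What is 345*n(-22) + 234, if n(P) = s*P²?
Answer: -667686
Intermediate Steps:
s = -4 (s = -6 + 2 = -4)
n(P) = -4*P²
345*n(-22) + 234 = 345*(-4*(-22)²) + 234 = 345*(-4*484) + 234 = 345*(-1936) + 234 = -667920 + 234 = -667686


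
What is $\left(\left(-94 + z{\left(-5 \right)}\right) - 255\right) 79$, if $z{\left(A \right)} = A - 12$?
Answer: $-28914$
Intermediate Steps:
$z{\left(A \right)} = -12 + A$
$\left(\left(-94 + z{\left(-5 \right)}\right) - 255\right) 79 = \left(\left(-94 - 17\right) - 255\right) 79 = \left(-111 - 255\right) 79 = \left(-366\right) 79 = -28914$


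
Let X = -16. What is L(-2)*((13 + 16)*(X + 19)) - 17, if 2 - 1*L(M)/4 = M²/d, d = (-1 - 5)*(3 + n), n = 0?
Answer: 2269/3 ≈ 756.33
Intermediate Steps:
d = -18 (d = (-1 - 5)*(3 + 0) = -6*3 = -18)
L(M) = 8 + 2*M²/9 (L(M) = 8 - 4*M²/(-18) = 8 - 4*M²*(-1)/18 = 8 - (-2)*M²/9 = 8 + 2*M²/9)
L(-2)*((13 + 16)*(X + 19)) - 17 = (8 + (2/9)*(-2)²)*((13 + 16)*(-16 + 19)) - 17 = (8 + (2/9)*4)*(29*3) - 17 = (8 + 8/9)*87 - 17 = (80/9)*87 - 17 = 2320/3 - 17 = 2269/3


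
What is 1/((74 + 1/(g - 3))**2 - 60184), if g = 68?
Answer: -4225/231131679 ≈ -1.8280e-5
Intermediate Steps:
1/((74 + 1/(g - 3))**2 - 60184) = 1/((74 + 1/(68 - 3))**2 - 60184) = 1/((74 + 1/65)**2 - 60184) = 1/((4811/65)**2 - 60184) = 1/(23145721/4225 - 60184) = 1/(-231131679/4225) = -4225/231131679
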